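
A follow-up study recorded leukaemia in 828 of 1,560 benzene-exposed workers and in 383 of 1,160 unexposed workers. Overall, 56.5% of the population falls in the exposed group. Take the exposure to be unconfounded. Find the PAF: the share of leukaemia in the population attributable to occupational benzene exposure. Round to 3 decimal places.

p₁ = P(outcome | exposed) = 828/1560 = 0.53077
p₀ = P(outcome | unexposed) = 383/1160 = 0.33017
Overall risk P(Y=1) = π·p₁ + (1−π)·p₀ = 0.565×0.53077 + 0.435×0.33017 = 0.44351.
Under exogeneity, PAF = [P(Y=1) − p₀] / P(Y=1).
PAF = (0.44351 − 0.33017) / 0.44351 ≈ 0.2555

PAF ≈ 0.256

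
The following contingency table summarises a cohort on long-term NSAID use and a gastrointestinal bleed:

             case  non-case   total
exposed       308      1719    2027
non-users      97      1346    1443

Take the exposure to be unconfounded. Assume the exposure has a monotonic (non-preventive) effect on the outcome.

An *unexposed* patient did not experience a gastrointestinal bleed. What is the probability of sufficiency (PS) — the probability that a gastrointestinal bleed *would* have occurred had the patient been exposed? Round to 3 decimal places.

p₁ = P(outcome | exposed) = 308/2027 = 0.15195
p₀ = P(outcome | unexposed) = 97/1443 = 0.067221
Under exogeneity and monotonicity, PS = (p₁ − p₀)/(1 − p₀).
PS = (0.15195 − 0.067221) / 0.93278 ≈ 0.0908

PS ≈ 0.091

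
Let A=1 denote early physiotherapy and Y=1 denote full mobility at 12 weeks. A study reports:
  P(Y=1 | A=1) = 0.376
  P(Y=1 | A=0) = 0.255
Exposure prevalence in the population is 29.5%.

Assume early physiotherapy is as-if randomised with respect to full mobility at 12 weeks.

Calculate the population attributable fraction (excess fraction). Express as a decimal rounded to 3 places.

PAF ≈ 0.123

Let p₁ = 0.376, p₀ = 0.255.
Overall risk P(Y=1) = π·p₁ + (1−π)·p₀ = 0.295×0.376 + 0.705×0.255 = 0.2907.
Under exogeneity, PAF = [P(Y=1) − p₀] / P(Y=1).
PAF = (0.2907 − 0.255) / 0.2907 ≈ 0.1228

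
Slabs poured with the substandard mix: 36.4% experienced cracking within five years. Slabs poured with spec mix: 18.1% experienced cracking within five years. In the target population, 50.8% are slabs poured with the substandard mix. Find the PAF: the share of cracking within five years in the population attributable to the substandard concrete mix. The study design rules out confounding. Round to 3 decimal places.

p₁ = 0.364, p₀ = 0.181.
Overall risk P(Y=1) = π·p₁ + (1−π)·p₀ = 0.508×0.364 + 0.492×0.181 = 0.27396.
Under exogeneity, PAF = [P(Y=1) − p₀] / P(Y=1).
PAF = (0.27396 − 0.181) / 0.27396 ≈ 0.3393

PAF ≈ 0.339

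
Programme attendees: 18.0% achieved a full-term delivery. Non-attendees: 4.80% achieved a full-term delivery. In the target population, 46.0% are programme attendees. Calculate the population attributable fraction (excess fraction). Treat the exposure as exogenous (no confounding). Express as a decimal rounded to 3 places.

p₁ = 0.18, p₀ = 0.048.
Overall risk P(Y=1) = π·p₁ + (1−π)·p₀ = 0.46×0.18 + 0.54×0.048 = 0.10872.
Under exogeneity, PAF = [P(Y=1) − p₀] / P(Y=1).
PAF = (0.10872 − 0.048) / 0.10872 ≈ 0.5585

PAF ≈ 0.558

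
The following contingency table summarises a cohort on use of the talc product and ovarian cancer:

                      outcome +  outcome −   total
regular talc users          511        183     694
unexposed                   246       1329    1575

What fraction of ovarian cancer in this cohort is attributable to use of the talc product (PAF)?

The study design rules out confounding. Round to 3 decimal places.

p₁ = P(outcome | exposed) = 511/694 = 0.73631
p₀ = P(outcome | unexposed) = 246/1575 = 0.15619
Exposure prevalence π = 694/2269 = 0.30586; overall risk P(Y=1) = 0.33363.
Under exogeneity, PAF = [P(Y=1) − p₀]/P(Y=1).
PAF = (0.33363 − 0.15619) / 0.33363 ≈ 0.5318

PAF ≈ 0.532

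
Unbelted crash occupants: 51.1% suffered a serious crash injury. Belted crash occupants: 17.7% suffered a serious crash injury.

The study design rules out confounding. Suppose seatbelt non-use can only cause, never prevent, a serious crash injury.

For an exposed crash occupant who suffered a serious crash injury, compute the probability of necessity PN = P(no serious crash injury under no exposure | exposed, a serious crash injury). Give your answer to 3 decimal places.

PN ≈ 0.654

p₁ = 0.511, p₀ = 0.177.
Under exogeneity and monotonicity, PN = (p₁ − p₀) / p₁.
PN = (0.511 − 0.177) / 0.511 = 0.334 / 0.511 ≈ 0.6536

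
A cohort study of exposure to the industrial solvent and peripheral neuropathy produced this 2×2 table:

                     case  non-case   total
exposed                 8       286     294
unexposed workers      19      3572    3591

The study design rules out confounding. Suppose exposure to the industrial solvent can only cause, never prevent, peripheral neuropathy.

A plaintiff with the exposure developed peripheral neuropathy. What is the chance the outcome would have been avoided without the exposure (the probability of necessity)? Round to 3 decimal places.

PN ≈ 0.806

p₁ = P(outcome | exposed) = 8/294 = 0.027211
p₀ = P(outcome | unexposed) = 19/3591 = 0.005291
Under exogeneity and monotonicity, PN = (p₁ − p₀)/p₁.
PN = (0.027211 − 0.005291) / 0.027211 ≈ 0.8056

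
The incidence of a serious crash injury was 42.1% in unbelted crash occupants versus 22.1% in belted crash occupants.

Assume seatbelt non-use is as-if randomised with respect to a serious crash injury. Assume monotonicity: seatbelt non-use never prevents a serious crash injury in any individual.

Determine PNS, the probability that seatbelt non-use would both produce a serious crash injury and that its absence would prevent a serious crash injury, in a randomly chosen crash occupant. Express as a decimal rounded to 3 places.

PNS ≈ 0.200

p₁ = 0.421, p₀ = 0.221.
Under exogeneity and monotonicity, PNS = p₁ − p₀.
PNS = 0.421 − 0.221 = 0.2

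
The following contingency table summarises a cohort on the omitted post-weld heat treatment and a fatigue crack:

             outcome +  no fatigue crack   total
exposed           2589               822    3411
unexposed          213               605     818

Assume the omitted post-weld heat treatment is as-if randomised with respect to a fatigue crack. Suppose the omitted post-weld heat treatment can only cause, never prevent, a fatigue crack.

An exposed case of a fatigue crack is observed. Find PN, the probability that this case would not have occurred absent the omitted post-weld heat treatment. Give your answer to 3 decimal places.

PN ≈ 0.657

p₁ = P(outcome | exposed) = 2589/3411 = 0.75901
p₀ = P(outcome | unexposed) = 213/818 = 0.26039
Under exogeneity and monotonicity, PN = (p₁ − p₀) / p₁.
PN = (0.75901 − 0.26039) / 0.75901 = 0.49862 / 0.75901 ≈ 0.6569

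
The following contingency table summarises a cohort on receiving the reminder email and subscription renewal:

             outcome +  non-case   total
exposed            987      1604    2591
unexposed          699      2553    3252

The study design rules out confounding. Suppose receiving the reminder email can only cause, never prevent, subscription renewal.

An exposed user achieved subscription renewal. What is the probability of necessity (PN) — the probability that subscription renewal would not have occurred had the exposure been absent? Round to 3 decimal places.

p₁ = P(outcome | exposed) = 987/2591 = 0.38093
p₀ = P(outcome | unexposed) = 699/3252 = 0.21494
Under exogeneity and monotonicity, PN = (p₁ − p₀) / p₁.
PN = (0.38093 − 0.21494) / 0.38093 = 0.16599 / 0.38093 ≈ 0.4357

PN ≈ 0.436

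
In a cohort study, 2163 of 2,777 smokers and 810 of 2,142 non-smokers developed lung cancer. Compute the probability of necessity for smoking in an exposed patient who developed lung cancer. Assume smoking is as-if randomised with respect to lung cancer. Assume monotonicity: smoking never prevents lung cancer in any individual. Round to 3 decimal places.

PN ≈ 0.515

p₁ = P(outcome | exposed) = 2163/2777 = 0.7789
p₀ = P(outcome | unexposed) = 810/2142 = 0.37815
Under exogeneity and monotonicity, PN = (p₁ − p₀) / p₁.
PN = (0.7789 − 0.37815) / 0.7789 = 0.40075 / 0.7789 ≈ 0.5145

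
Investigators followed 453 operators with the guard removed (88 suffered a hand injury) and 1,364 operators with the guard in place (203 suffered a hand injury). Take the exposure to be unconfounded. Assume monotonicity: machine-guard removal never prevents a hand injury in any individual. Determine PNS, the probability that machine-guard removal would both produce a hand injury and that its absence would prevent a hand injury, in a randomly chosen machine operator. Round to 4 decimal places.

p₁ = P(outcome | exposed) = 88/453 = 0.19426
p₀ = P(outcome | unexposed) = 203/1364 = 0.14883
Under exogeneity and monotonicity, PNS = p₁ − p₀.
PNS = 0.19426 − 0.14883 = 0.045434

PNS ≈ 0.0454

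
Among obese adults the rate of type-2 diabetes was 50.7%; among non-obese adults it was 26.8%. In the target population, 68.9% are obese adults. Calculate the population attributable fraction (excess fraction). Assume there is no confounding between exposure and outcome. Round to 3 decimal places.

PAF ≈ 0.381

p₁ = 0.507, p₀ = 0.268.
Overall risk P(Y=1) = π·p₁ + (1−π)·p₀ = 0.689×0.507 + 0.311×0.268 = 0.43267.
Under exogeneity, PAF = [P(Y=1) − p₀] / P(Y=1).
PAF = (0.43267 − 0.268) / 0.43267 ≈ 0.3806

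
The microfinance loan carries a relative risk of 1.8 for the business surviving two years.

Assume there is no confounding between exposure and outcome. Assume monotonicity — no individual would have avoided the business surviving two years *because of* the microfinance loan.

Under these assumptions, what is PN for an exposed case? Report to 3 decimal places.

PN ≈ 0.444

Under exogeneity and monotonicity, PN = (RR − 1) / RR = 1 − 1/RR.
PN = (1.8 − 1) / 1.8 = 0.8 / 1.8 ≈ 0.4444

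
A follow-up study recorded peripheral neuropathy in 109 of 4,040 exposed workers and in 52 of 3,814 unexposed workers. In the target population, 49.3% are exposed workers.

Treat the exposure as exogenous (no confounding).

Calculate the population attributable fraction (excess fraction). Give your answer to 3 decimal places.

p₁ = P(outcome | exposed) = 109/4040 = 0.02698
p₀ = P(outcome | unexposed) = 52/3814 = 0.013634
Overall risk P(Y=1) = π·p₁ + (1−π)·p₀ = 0.493×0.02698 + 0.507×0.013634 = 0.020214.
Under exogeneity, PAF = [P(Y=1) − p₀] / P(Y=1).
PAF = (0.020214 − 0.013634) / 0.020214 ≈ 0.3255

PAF ≈ 0.326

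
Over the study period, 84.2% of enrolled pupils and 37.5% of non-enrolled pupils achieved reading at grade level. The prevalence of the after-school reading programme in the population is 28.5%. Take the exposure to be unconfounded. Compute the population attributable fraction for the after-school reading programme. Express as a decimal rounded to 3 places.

p₁ = 0.842, p₀ = 0.375.
Overall risk P(Y=1) = π·p₁ + (1−π)·p₀ = 0.285×0.842 + 0.715×0.375 = 0.5081.
Under exogeneity, PAF = [P(Y=1) − p₀] / P(Y=1).
PAF = (0.5081 − 0.375) / 0.5081 ≈ 0.2619

PAF ≈ 0.262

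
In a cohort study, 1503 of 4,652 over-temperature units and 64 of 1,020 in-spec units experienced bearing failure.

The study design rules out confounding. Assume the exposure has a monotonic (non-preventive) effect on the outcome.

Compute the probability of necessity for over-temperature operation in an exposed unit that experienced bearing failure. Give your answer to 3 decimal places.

PN ≈ 0.806

p₁ = P(outcome | exposed) = 1503/4652 = 0.32309
p₀ = P(outcome | unexposed) = 64/1020 = 0.062745
Under exogeneity and monotonicity, PN = (p₁ − p₀) / p₁.
PN = (0.32309 − 0.062745) / 0.32309 = 0.26034 / 0.32309 ≈ 0.8058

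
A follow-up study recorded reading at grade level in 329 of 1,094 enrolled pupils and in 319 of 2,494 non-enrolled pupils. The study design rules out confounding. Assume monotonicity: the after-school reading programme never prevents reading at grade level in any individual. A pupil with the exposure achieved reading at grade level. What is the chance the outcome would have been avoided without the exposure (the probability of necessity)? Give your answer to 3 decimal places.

PN ≈ 0.575

p₁ = P(outcome | exposed) = 329/1094 = 0.30073
p₀ = P(outcome | unexposed) = 319/2494 = 0.12791
Under exogeneity and monotonicity, PN = (p₁ − p₀) / p₁.
PN = (0.30073 − 0.12791) / 0.30073 = 0.17282 / 0.30073 ≈ 0.5747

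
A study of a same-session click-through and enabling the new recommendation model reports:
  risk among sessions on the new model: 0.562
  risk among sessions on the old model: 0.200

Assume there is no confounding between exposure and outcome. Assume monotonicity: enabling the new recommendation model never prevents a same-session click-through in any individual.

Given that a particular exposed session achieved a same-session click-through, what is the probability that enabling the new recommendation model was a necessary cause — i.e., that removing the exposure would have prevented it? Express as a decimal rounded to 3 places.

PN ≈ 0.644

Let p₁ = 0.562, p₀ = 0.2.
Under exogeneity and monotonicity, PN = (p₁ − p₀) / p₁.
PN = (0.562 − 0.2) / 0.562 = 0.362 / 0.562 ≈ 0.6441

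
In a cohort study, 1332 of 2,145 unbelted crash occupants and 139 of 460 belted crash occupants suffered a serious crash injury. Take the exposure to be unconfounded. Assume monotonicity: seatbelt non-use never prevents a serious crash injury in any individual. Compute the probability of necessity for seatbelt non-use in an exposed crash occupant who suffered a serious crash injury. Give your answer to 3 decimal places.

PN ≈ 0.513

p₁ = P(outcome | exposed) = 1332/2145 = 0.62098
p₀ = P(outcome | unexposed) = 139/460 = 0.30217
Under exogeneity and monotonicity, PN = (p₁ − p₀) / p₁.
PN = (0.62098 − 0.30217) / 0.62098 = 0.31881 / 0.62098 ≈ 0.5134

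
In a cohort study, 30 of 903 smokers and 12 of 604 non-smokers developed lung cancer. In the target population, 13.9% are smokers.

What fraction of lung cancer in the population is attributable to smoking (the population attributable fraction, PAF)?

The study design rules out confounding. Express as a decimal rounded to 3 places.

PAF ≈ 0.085

p₁ = P(outcome | exposed) = 30/903 = 0.033223
p₀ = P(outcome | unexposed) = 12/604 = 0.019868
Overall risk P(Y=1) = π·p₁ + (1−π)·p₀ = 0.139×0.033223 + 0.861×0.019868 = 0.021724.
Under exogeneity, PAF = [P(Y=1) − p₀] / P(Y=1).
PAF = (0.021724 − 0.019868) / 0.021724 ≈ 0.0855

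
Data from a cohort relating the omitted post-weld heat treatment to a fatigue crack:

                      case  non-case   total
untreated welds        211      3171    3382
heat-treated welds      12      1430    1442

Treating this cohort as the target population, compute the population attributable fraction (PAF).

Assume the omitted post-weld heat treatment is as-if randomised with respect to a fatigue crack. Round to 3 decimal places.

PAF ≈ 0.820

p₁ = P(outcome | exposed) = 211/3382 = 0.062389
p₀ = P(outcome | unexposed) = 12/1442 = 0.0083218
Exposure prevalence π = 3382/4824 = 0.70108; overall risk P(Y=1) = 0.046227.
Under exogeneity, PAF = [P(Y=1) − p₀]/P(Y=1).
PAF = (0.046227 − 0.0083218) / 0.046227 ≈ 0.8200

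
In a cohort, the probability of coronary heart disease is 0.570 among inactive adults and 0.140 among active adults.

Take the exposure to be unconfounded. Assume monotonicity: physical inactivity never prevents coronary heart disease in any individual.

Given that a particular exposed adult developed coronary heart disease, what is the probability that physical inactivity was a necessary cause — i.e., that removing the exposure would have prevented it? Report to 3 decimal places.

Let p₁ = 0.57, p₀ = 0.14.
Under exogeneity and monotonicity, PN = (p₁ − p₀) / p₁.
PN = (0.57 − 0.14) / 0.57 = 0.43 / 0.57 ≈ 0.7544

PN ≈ 0.754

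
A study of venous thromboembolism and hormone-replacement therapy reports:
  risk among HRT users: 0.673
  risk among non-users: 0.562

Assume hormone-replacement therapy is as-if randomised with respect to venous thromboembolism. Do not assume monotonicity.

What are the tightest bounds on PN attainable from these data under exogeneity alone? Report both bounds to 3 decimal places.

Let p₁ = 0.673, p₀ = 0.562.
Under exogeneity alone the bounds on PN are max{0,(p₁−p₀)/p₁} ≤ PN ≤ min{1,(1−p₀)/p₁}.
  lower = (p₁ − p₀)/p₁ = 0.111 / 0.673 ≈ 0.1649
  upper = min{1, (1 − p₀)/p₁} = 0.438 / 0.673 ≈ 0.6508

0.165 ≤ PN ≤ 0.651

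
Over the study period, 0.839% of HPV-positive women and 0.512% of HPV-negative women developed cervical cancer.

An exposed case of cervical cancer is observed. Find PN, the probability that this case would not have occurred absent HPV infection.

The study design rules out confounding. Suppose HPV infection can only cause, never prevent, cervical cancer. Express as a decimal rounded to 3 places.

p₁ = 0.00839, p₀ = 0.00512.
Under exogeneity and monotonicity, PN = (p₁ − p₀) / p₁.
PN = (0.00839 − 0.00512) / 0.00839 = 0.00327 / 0.00839 ≈ 0.3897

PN ≈ 0.390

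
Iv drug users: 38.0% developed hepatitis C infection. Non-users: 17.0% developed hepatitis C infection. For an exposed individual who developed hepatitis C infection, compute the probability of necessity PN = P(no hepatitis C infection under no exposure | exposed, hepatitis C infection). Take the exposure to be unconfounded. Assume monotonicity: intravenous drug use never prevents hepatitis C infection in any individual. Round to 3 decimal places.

p₁ = 0.38, p₀ = 0.17.
Under exogeneity and monotonicity, PN = (p₁ − p₀) / p₁.
PN = (0.38 − 0.17) / 0.38 = 0.21 / 0.38 ≈ 0.5526

PN ≈ 0.553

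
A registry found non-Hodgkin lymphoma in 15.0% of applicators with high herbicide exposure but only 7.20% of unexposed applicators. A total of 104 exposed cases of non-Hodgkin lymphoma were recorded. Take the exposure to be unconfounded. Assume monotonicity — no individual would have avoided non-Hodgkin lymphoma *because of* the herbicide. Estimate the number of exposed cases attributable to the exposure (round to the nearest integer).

about 54 cases

p₁ = 0.15, p₀ = 0.072.
PN = (p₁ − p₀)/p₁ = (0.15 − 0.072) / 0.15 ≈ 0.52000.
Attributable cases ≈ PN × (exposed cases) = 0.52000 × 104 ≈ 54.08.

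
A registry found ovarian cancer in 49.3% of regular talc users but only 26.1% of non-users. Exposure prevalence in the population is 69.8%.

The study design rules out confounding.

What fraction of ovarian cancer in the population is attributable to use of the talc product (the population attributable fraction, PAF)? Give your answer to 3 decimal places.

p₁ = 0.493, p₀ = 0.261.
Overall risk P(Y=1) = π·p₁ + (1−π)·p₀ = 0.698×0.493 + 0.302×0.261 = 0.42294.
Under exogeneity, PAF = [P(Y=1) − p₀] / P(Y=1).
PAF = (0.42294 − 0.261) / 0.42294 ≈ 0.3829

PAF ≈ 0.383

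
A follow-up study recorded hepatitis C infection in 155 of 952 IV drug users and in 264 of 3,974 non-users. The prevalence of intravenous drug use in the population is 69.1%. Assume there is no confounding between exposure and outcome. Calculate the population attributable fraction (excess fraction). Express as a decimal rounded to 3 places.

PAF ≈ 0.501

p₁ = P(outcome | exposed) = 155/952 = 0.16282
p₀ = P(outcome | unexposed) = 264/3974 = 0.066432
Overall risk P(Y=1) = π·p₁ + (1−π)·p₀ = 0.691×0.16282 + 0.309×0.066432 = 0.13303.
Under exogeneity, PAF = [P(Y=1) − p₀] / P(Y=1).
PAF = (0.13303 − 0.066432) / 0.13303 ≈ 0.5006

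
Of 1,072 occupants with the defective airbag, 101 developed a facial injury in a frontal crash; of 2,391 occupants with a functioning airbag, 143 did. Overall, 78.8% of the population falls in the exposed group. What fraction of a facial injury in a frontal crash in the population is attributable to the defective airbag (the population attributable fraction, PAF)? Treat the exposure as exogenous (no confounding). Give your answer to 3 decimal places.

p₁ = P(outcome | exposed) = 101/1072 = 0.094216
p₀ = P(outcome | unexposed) = 143/2391 = 0.059808
Overall risk P(Y=1) = π·p₁ + (1−π)·p₀ = 0.788×0.094216 + 0.212×0.059808 = 0.086922.
Under exogeneity, PAF = [P(Y=1) − p₀] / P(Y=1).
PAF = (0.086922 − 0.059808) / 0.086922 ≈ 0.3119

PAF ≈ 0.312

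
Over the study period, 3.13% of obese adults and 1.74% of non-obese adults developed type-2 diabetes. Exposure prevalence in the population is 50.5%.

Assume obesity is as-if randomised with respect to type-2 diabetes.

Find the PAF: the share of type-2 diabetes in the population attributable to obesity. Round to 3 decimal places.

PAF ≈ 0.287

p₁ = 0.0313, p₀ = 0.0174.
Overall risk P(Y=1) = π·p₁ + (1−π)·p₀ = 0.505×0.0313 + 0.495×0.0174 = 0.02442.
Under exogeneity, PAF = [P(Y=1) − p₀] / P(Y=1).
PAF = (0.02442 − 0.0174) / 0.02442 ≈ 0.2875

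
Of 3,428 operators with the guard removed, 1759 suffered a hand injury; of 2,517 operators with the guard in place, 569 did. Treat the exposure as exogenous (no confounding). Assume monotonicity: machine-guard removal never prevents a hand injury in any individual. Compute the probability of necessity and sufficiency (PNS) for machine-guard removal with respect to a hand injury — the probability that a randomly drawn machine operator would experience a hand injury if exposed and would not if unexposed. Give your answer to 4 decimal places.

p₁ = P(outcome | exposed) = 1759/3428 = 0.51313
p₀ = P(outcome | unexposed) = 569/2517 = 0.22606
Under exogeneity and monotonicity, PNS = p₁ − p₀.
PNS = 0.51313 − 0.22606 = 0.28706

PNS ≈ 0.2871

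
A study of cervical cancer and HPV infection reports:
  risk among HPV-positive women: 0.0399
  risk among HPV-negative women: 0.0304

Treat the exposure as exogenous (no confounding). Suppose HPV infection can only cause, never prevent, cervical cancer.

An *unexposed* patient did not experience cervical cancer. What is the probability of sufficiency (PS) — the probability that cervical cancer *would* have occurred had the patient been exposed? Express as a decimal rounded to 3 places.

PS ≈ 0.010

Let p₁ = 0.0399, p₀ = 0.0304.
Under exogeneity and monotonicity, PS = (p₁ − p₀) / (1 − p₀).
PS = (0.0399 − 0.0304) / (1 − 0.0304) = 0.0095 / 0.9696 ≈ 0.0098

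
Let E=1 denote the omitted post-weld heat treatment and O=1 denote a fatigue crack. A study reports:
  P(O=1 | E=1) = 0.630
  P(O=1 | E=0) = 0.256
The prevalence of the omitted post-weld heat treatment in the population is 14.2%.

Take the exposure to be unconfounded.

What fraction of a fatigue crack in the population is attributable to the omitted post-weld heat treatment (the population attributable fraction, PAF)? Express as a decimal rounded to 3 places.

PAF ≈ 0.172

Let p₁ = 0.63, p₀ = 0.256.
Overall risk P(Y=1) = π·p₁ + (1−π)·p₀ = 0.142×0.63 + 0.858×0.256 = 0.30911.
Under exogeneity, PAF = [P(Y=1) − p₀] / P(Y=1).
PAF = (0.30911 − 0.256) / 0.30911 ≈ 0.1718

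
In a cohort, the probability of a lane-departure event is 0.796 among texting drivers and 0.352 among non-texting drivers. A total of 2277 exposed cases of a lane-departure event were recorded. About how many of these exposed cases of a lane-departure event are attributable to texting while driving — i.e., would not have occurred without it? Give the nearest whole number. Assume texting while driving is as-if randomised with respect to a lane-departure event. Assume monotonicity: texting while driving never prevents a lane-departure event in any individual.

about 1270 cases

Let p₁ = 0.796, p₀ = 0.352.
PN = (p₁ − p₀)/p₁ = (0.796 − 0.352) / 0.796 ≈ 0.55779.
Attributable cases ≈ PN × (exposed cases) = 0.55779 × 2277 ≈ 1270.09.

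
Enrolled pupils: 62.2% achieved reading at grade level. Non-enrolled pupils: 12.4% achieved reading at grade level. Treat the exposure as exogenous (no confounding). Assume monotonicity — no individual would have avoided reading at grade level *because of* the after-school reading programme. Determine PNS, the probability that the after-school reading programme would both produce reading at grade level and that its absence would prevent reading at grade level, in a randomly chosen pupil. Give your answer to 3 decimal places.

PNS ≈ 0.498

p₁ = 0.622, p₀ = 0.124.
Under exogeneity and monotonicity, PNS = p₁ − p₀.
PNS = 0.622 − 0.124 = 0.498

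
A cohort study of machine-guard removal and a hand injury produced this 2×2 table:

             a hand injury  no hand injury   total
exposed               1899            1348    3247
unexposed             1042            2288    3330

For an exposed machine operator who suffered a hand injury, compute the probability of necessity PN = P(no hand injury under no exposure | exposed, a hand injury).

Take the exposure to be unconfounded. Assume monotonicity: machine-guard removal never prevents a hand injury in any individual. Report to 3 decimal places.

PN ≈ 0.465

p₁ = P(outcome | exposed) = 1899/3247 = 0.58485
p₀ = P(outcome | unexposed) = 1042/3330 = 0.31291
Under exogeneity and monotonicity, PN = (p₁ − p₀) / p₁.
PN = (0.58485 − 0.31291) / 0.58485 = 0.27193 / 0.58485 ≈ 0.4650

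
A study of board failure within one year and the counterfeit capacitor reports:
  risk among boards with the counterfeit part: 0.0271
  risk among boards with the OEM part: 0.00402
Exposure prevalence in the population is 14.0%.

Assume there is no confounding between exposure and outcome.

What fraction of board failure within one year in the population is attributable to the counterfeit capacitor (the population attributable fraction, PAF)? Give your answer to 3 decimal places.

Let p₁ = 0.0271, p₀ = 0.00402.
Overall risk P(Y=1) = π·p₁ + (1−π)·p₀ = 0.14×0.0271 + 0.86×0.00402 = 0.0072512.
Under exogeneity, PAF = [P(Y=1) − p₀] / P(Y=1).
PAF = (0.0072512 − 0.00402) / 0.0072512 ≈ 0.4456

PAF ≈ 0.446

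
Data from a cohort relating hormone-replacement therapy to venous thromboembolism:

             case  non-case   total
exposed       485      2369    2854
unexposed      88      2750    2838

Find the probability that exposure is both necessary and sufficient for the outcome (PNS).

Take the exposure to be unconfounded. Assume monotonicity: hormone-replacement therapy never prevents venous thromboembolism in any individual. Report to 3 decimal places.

PNS ≈ 0.139

p₁ = P(outcome | exposed) = 485/2854 = 0.16994
p₀ = P(outcome | unexposed) = 88/2838 = 0.031008
Under exogeneity and monotonicity, PNS = p₁ − p₀.
PNS = 0.16994 − 0.031008 = 0.13893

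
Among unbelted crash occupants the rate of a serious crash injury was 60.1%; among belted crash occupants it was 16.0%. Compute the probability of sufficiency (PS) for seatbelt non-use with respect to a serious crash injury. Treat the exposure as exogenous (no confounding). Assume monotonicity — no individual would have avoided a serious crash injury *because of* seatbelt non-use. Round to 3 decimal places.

p₁ = 0.601, p₀ = 0.16.
Under exogeneity and monotonicity, PS = (p₁ − p₀) / (1 − p₀).
PS = (0.601 − 0.16) / (1 − 0.16) = 0.441 / 0.84 ≈ 0.5250

PS ≈ 0.525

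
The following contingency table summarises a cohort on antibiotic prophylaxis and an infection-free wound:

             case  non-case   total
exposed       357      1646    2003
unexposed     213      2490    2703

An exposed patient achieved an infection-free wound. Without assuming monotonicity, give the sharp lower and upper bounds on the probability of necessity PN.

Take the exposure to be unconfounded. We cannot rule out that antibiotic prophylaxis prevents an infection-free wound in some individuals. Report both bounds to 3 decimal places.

0.558 ≤ PN ≤ 1.000

p₁ = P(outcome | exposed) = 357/2003 = 0.17823
p₀ = P(outcome | unexposed) = 213/2703 = 0.078801
Under exogeneity alone the bounds on PN are max{0,(p₁−p₀)/p₁} ≤ PN ≤ min{1,(1−p₀)/p₁}.
  lower = (p₁ − p₀)/p₁ = 0.099431 / 0.17823 ≈ 0.5579
  upper = min{1, (1 − p₀)/p₁} = 0.9212 / 0.17823 ≈ 5.1685 → capped at 1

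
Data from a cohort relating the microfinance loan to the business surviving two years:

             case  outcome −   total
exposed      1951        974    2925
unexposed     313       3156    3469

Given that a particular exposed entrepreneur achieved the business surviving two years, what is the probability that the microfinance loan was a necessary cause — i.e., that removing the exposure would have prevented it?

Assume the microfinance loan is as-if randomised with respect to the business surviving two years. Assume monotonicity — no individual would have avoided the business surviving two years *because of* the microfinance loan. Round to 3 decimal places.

p₁ = P(outcome | exposed) = 1951/2925 = 0.66701
p₀ = P(outcome | unexposed) = 313/3469 = 0.090228
Under exogeneity and monotonicity, PN = (p₁ − p₀)/p₁.
PN = (0.66701 − 0.090228) / 0.66701 ≈ 0.8647

PN ≈ 0.865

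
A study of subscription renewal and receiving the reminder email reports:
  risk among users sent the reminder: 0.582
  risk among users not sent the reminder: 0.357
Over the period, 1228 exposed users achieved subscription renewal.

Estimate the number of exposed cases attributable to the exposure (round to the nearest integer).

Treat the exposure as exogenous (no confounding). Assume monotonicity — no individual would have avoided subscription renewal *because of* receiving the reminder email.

about 475 cases

Let p₁ = 0.582, p₀ = 0.357.
PN = (p₁ − p₀)/p₁ = (0.582 − 0.357) / 0.582 ≈ 0.38660.
Attributable cases ≈ PN × (exposed cases) = 0.38660 × 1228 ≈ 474.74.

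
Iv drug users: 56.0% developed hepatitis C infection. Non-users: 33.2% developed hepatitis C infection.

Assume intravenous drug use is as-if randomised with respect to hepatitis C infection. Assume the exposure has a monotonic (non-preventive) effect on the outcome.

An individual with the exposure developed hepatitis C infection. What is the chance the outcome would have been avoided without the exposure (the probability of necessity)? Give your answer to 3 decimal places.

p₁ = 0.56, p₀ = 0.332.
Under exogeneity and monotonicity, PN = (p₁ − p₀) / p₁.
PN = (0.56 − 0.332) / 0.56 = 0.228 / 0.56 ≈ 0.4071

PN ≈ 0.407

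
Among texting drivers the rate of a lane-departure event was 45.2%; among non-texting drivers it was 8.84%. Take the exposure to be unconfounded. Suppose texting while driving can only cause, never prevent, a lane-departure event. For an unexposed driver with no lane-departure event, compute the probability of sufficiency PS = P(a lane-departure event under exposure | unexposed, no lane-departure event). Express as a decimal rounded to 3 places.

PS ≈ 0.399

p₁ = 0.452, p₀ = 0.0884.
Under exogeneity and monotonicity, PS = (p₁ − p₀) / (1 − p₀).
PS = (0.452 − 0.0884) / (1 − 0.0884) = 0.3636 / 0.9116 ≈ 0.3989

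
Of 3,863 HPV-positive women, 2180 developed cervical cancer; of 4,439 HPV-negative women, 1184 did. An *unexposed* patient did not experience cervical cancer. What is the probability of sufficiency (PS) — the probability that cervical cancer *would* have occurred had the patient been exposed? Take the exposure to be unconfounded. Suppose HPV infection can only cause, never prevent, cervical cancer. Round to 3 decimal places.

p₁ = P(outcome | exposed) = 2180/3863 = 0.56433
p₀ = P(outcome | unexposed) = 1184/4439 = 0.26673
Under exogeneity and monotonicity, PS = (p₁ − p₀) / (1 − p₀).
PS = (0.56433 − 0.26673) / (1 − 0.26673) = 0.2976 / 0.73327 ≈ 0.4059

PS ≈ 0.406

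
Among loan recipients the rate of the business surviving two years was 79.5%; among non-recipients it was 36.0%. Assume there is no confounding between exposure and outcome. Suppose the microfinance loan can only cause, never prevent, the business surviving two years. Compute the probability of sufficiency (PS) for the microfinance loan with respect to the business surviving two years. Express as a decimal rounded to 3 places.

PS ≈ 0.680

p₁ = 0.795, p₀ = 0.36.
Under exogeneity and monotonicity, PS = (p₁ − p₀) / (1 − p₀).
PS = (0.795 − 0.36) / (1 − 0.36) = 0.435 / 0.64 ≈ 0.6797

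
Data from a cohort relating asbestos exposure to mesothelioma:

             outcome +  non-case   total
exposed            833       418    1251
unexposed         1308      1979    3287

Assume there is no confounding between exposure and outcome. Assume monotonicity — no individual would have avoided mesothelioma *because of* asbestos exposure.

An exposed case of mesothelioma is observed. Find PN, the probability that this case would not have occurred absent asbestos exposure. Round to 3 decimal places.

PN ≈ 0.402

p₁ = P(outcome | exposed) = 833/1251 = 0.66587
p₀ = P(outcome | unexposed) = 1308/3287 = 0.39793
Under exogeneity and monotonicity, PN = (p₁ − p₀)/p₁.
PN = (0.66587 − 0.39793) / 0.66587 ≈ 0.4024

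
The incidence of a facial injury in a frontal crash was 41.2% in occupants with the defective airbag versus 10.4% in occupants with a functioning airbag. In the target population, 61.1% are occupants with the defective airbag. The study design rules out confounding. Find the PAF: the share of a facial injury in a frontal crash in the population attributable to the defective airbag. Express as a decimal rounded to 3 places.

PAF ≈ 0.644

p₁ = 0.412, p₀ = 0.104.
Overall risk P(Y=1) = π·p₁ + (1−π)·p₀ = 0.611×0.412 + 0.389×0.104 = 0.29219.
Under exogeneity, PAF = [P(Y=1) − p₀] / P(Y=1).
PAF = (0.29219 − 0.104) / 0.29219 ≈ 0.6441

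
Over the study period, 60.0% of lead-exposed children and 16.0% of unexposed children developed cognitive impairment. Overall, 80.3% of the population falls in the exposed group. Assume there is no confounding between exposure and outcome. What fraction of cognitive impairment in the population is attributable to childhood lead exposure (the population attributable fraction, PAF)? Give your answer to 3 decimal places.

p₁ = 0.6, p₀ = 0.16.
Overall risk P(Y=1) = π·p₁ + (1−π)·p₀ = 0.803×0.6 + 0.197×0.16 = 0.51332.
Under exogeneity, PAF = [P(Y=1) − p₀] / P(Y=1).
PAF = (0.51332 − 0.16) / 0.51332 ≈ 0.6883

PAF ≈ 0.688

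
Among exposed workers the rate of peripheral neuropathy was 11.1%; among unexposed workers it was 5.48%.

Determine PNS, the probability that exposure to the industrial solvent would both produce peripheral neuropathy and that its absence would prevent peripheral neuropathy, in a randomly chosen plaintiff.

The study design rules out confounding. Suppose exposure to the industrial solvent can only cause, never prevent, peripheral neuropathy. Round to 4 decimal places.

p₁ = 0.111, p₀ = 0.0548.
Under exogeneity and monotonicity, PNS = p₁ − p₀.
PNS = 0.111 − 0.0548 = 0.0562

PNS ≈ 0.0562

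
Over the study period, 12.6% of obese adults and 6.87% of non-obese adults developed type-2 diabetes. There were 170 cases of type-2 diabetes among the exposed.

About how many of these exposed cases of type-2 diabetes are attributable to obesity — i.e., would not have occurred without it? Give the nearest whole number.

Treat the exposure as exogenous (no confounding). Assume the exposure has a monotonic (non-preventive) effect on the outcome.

about 77 cases

p₁ = 0.126, p₀ = 0.0687.
PN = (p₁ − p₀)/p₁ = (0.126 − 0.0687) / 0.126 ≈ 0.45476.
Attributable cases ≈ PN × (exposed cases) = 0.45476 × 170 ≈ 77.31.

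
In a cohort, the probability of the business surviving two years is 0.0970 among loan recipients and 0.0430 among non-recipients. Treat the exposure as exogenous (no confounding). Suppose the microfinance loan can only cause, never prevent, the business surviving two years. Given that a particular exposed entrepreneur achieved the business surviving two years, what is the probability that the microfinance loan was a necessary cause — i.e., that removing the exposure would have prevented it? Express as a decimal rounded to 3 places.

PN ≈ 0.557

Let p₁ = 0.097, p₀ = 0.043.
Under exogeneity and monotonicity, PN = (p₁ − p₀) / p₁.
PN = (0.097 − 0.043) / 0.097 = 0.054 / 0.097 ≈ 0.5567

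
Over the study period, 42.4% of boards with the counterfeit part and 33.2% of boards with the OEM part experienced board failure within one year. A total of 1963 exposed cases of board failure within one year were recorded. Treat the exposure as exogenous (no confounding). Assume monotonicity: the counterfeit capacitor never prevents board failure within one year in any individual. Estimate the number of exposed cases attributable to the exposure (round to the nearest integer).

about 426 cases

p₁ = 0.424, p₀ = 0.332.
PN = (p₁ − p₀)/p₁ = (0.424 − 0.332) / 0.424 ≈ 0.21698.
Attributable cases ≈ PN × (exposed cases) = 0.21698 × 1963 ≈ 425.93.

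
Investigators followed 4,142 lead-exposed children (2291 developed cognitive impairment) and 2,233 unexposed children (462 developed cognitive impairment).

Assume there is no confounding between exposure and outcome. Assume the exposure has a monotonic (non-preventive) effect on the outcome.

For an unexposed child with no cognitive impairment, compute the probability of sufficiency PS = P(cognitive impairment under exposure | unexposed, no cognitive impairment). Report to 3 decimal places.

PS ≈ 0.437

p₁ = P(outcome | exposed) = 2291/4142 = 0.55311
p₀ = P(outcome | unexposed) = 462/2233 = 0.2069
Under exogeneity and monotonicity, PS = (p₁ − p₀) / (1 − p₀).
PS = (0.55311 − 0.2069) / (1 − 0.2069) = 0.34622 / 0.7931 ≈ 0.4365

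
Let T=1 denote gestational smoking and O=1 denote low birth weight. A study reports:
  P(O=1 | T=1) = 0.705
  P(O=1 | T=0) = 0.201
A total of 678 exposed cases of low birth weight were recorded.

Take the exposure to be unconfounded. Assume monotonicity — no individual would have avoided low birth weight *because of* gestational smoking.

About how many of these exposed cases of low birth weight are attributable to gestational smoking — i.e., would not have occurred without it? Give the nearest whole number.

Let p₁ = 0.705, p₀ = 0.201.
PN = (p₁ − p₀)/p₁ = (0.705 − 0.201) / 0.705 ≈ 0.71489.
Attributable cases ≈ PN × (exposed cases) = 0.71489 × 678 ≈ 484.70.

about 485 cases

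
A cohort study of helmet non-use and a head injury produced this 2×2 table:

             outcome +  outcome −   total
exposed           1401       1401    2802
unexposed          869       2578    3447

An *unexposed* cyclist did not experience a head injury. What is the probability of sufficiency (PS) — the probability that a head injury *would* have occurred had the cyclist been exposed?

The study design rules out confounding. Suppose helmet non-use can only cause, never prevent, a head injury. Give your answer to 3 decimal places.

p₁ = P(outcome | exposed) = 1401/2802 = 0.5
p₀ = P(outcome | unexposed) = 869/3447 = 0.2521
Under exogeneity and monotonicity, PS = (p₁ − p₀) / (1 − p₀).
PS = (0.5 − 0.2521) / (1 − 0.2521) = 0.2479 / 0.7479 ≈ 0.3315

PS ≈ 0.331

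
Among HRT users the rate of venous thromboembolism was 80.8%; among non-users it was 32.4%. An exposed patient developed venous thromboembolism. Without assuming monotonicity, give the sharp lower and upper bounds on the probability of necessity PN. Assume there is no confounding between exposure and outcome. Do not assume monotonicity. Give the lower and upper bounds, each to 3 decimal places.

0.599 ≤ PN ≤ 0.837

p₁ = 0.808, p₀ = 0.324.
Under exogeneity alone the bounds on PN are max{0,(p₁−p₀)/p₁} ≤ PN ≤ min{1,(1−p₀)/p₁}.
  lower = (p₁ − p₀)/p₁ = 0.484 / 0.808 ≈ 0.5990
  upper = min{1, (1 − p₀)/p₁} = 0.676 / 0.808 ≈ 0.8366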